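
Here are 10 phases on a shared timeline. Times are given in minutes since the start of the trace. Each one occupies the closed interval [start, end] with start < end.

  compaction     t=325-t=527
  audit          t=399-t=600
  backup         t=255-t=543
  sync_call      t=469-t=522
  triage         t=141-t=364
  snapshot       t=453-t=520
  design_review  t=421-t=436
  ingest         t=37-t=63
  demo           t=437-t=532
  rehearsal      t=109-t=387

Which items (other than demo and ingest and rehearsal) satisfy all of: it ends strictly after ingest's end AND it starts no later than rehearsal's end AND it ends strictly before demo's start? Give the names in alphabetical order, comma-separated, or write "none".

Conditions: its end is strictly after ingest's end (X.end > t=63) AND its start is no later than rehearsal's end (X.start <= t=387) AND its end is strictly before demo's start (X.end < t=437).
audit: end t=600 > t=63? ✓; start t=399 <= t=387? ✗; end t=600 < t=437? ✗ → no.
backup: end t=543 > t=63? ✓; start t=255 <= t=387? ✓; end t=543 < t=437? ✗ → no.
compaction: end t=527 > t=63? ✓; start t=325 <= t=387? ✓; end t=527 < t=437? ✗ → no.
design_review: end t=436 > t=63? ✓; start t=421 <= t=387? ✗; end t=436 < t=437? ✓ → no.
snapshot: end t=520 > t=63? ✓; start t=453 <= t=387? ✗; end t=520 < t=437? ✗ → no.
sync_call: end t=522 > t=63? ✓; start t=469 <= t=387? ✗; end t=522 < t=437? ✗ → no.
triage: end t=364 > t=63? ✓; start t=141 <= t=387? ✓; end t=364 < t=437? ✓ → yes.
Result: triage.

triage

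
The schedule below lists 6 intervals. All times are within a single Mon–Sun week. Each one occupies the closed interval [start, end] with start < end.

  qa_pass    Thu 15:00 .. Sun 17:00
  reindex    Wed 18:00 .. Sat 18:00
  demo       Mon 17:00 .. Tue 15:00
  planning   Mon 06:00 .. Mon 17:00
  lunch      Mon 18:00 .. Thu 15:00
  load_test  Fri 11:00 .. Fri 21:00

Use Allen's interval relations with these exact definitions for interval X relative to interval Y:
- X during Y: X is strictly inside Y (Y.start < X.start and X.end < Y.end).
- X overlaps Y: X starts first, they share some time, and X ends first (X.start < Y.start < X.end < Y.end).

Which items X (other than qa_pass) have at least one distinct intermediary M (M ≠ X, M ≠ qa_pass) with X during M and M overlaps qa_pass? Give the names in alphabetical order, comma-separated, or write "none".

load_test

Target qa_pass = [Thu 15:00, Sun 17:00].
Intermediaries M with M overlaps qa_pass: reindex.
Via reindex — items with X during reindex: load_test.
Union: load_test.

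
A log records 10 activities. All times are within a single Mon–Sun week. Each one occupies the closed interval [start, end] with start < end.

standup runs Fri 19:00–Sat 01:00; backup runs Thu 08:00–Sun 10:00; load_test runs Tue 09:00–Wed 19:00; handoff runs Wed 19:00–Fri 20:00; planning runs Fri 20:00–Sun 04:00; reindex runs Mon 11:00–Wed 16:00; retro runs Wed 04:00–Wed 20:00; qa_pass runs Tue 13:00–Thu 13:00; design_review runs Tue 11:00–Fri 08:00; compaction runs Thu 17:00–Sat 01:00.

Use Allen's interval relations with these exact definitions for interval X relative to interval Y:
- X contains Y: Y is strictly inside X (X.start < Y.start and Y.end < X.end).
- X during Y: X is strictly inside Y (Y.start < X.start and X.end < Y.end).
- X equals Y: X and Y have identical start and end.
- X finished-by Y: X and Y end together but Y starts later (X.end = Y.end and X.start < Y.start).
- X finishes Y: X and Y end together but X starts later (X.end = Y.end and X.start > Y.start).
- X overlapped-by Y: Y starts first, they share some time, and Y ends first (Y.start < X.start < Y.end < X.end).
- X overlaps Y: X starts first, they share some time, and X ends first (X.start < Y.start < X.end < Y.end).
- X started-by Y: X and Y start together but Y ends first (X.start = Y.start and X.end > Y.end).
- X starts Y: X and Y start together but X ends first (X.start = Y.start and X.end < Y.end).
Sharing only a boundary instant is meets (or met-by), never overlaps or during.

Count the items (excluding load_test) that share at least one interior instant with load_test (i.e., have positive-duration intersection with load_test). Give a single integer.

4

Target load_test = [Tue 09:00, Wed 19:00].
backup [Thu 08:00, Sun 10:00] → after → no.
compaction [Thu 17:00, Sat 01:00] → after → no.
design_review [Tue 11:00, Fri 08:00] → overlapped-by → counts.
handoff [Wed 19:00, Fri 20:00] → met-by → no.
planning [Fri 20:00, Sun 04:00] → after → no.
qa_pass [Tue 13:00, Thu 13:00] → overlapped-by → counts.
reindex [Mon 11:00, Wed 16:00] → overlaps → counts.
retro [Wed 04:00, Wed 20:00] → overlapped-by → counts.
standup [Fri 19:00, Sat 01:00] → after → no.
Total: 4.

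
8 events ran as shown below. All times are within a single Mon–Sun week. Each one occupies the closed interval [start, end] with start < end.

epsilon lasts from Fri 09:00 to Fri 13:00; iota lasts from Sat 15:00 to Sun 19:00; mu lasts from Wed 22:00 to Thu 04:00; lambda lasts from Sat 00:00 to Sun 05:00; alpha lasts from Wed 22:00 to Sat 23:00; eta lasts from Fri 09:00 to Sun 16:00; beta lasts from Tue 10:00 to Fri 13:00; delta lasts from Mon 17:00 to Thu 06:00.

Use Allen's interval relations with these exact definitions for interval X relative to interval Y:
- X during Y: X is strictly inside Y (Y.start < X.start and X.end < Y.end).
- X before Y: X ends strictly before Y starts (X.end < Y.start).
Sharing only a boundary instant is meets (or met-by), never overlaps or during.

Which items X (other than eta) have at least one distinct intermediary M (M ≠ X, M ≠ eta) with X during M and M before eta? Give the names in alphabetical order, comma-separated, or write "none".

mu

Target eta = [Fri 09:00, Sun 16:00].
Intermediaries M with M before eta: delta, mu.
Via delta — items with X during delta: mu.
Via mu — items with X during mu: none.
Union: mu.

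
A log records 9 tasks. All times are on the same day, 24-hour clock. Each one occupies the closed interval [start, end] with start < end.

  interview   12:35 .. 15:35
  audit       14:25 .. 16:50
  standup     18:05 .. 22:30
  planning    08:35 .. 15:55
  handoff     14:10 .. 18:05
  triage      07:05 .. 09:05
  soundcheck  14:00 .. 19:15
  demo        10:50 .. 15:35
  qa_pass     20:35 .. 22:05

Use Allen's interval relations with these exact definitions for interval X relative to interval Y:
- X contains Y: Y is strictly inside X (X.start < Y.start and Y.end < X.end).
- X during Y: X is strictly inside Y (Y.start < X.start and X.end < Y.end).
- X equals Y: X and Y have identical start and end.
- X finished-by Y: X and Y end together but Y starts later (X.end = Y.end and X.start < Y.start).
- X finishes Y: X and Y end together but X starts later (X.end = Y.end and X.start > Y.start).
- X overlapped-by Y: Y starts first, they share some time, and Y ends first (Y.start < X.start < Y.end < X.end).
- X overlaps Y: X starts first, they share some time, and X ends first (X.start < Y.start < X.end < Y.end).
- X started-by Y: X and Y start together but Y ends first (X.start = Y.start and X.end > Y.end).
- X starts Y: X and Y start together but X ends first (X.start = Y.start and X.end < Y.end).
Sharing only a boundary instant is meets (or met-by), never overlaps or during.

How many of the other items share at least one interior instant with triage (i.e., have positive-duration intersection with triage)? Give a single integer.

Target triage = [07:05, 09:05].
audit [14:25, 16:50] → after → no.
demo [10:50, 15:35] → after → no.
handoff [14:10, 18:05] → after → no.
interview [12:35, 15:35] → after → no.
planning [08:35, 15:55] → overlapped-by → counts.
qa_pass [20:35, 22:05] → after → no.
soundcheck [14:00, 19:15] → after → no.
standup [18:05, 22:30] → after → no.
Total: 1.

1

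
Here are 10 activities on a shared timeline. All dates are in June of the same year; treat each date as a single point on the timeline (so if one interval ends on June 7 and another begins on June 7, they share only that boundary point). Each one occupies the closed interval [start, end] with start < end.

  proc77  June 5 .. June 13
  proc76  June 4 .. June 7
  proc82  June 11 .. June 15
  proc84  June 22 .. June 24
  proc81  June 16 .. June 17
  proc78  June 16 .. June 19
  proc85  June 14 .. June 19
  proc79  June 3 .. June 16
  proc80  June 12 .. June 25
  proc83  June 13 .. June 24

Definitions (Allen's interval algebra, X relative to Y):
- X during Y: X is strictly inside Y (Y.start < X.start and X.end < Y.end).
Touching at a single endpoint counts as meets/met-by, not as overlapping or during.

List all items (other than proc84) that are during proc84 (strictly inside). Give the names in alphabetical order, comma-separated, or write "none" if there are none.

Target proc84 = [June 22, June 24].
proc76 [June 4, June 7] → before → no.
proc77 [June 5, June 13] → before → no.
proc78 [June 16, June 19] → before → no.
proc79 [June 3, June 16] → before → no.
proc80 [June 12, June 25] → contains → no.
proc81 [June 16, June 17] → before → no.
proc82 [June 11, June 15] → before → no.
proc83 [June 13, June 24] → finished-by → no.
proc85 [June 14, June 19] → before → no.
Result: none.

none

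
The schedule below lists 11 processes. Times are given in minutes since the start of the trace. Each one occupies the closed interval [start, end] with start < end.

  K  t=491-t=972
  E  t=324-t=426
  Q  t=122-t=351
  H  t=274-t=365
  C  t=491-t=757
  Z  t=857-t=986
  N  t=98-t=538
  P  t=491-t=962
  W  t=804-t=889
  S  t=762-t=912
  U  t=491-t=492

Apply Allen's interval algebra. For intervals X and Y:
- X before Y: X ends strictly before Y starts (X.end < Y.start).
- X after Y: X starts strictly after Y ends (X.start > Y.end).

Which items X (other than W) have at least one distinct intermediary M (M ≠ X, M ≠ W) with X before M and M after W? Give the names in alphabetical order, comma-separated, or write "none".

Target W = [t=804, t=889].
Intermediaries M with M after W: none.
Union: none.

none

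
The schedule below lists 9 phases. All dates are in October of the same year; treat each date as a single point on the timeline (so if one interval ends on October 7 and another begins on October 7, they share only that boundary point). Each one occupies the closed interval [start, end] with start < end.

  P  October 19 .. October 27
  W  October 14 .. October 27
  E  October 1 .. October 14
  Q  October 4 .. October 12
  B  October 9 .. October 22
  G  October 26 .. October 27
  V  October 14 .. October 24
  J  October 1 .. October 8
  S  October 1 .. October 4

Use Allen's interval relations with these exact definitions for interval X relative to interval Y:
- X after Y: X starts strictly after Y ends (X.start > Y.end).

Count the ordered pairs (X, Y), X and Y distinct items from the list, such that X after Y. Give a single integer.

18

Checking all 72 ordered pairs for relation 'after'; matching pairs in alphabetical order:
(B, J): B after J ✓
(B, S): B after S ✓
(G, B): G after B ✓
(G, E): G after E ✓
(G, J): G after J ✓
(G, Q): G after Q ✓
(G, S): G after S ✓
(G, V): G after V ✓
(P, E): P after E ✓
(P, J): P after J ✓
(P, Q): P after Q ✓
(P, S): P after S ✓
(V, J): V after J ✓
(V, Q): V after Q ✓
(V, S): V after S ✓
(W, J): W after J ✓
(W, Q): W after Q ✓
(W, S): W after S ✓
Count: 18.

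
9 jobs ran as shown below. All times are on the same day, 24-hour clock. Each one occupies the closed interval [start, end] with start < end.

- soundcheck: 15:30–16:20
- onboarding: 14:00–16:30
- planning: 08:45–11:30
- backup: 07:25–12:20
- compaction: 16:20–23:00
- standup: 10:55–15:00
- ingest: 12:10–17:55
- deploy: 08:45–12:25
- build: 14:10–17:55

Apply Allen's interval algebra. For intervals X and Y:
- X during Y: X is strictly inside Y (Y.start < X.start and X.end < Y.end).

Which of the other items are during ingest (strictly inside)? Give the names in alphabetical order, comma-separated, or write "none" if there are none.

Target ingest = [12:10, 17:55].
backup [07:25, 12:20] → overlaps → no.
build [14:10, 17:55] → finishes → no.
compaction [16:20, 23:00] → overlapped-by → no.
deploy [08:45, 12:25] → overlaps → no.
onboarding [14:00, 16:30] → during → yes.
planning [08:45, 11:30] → before → no.
soundcheck [15:30, 16:20] → during → yes.
standup [10:55, 15:00] → overlaps → no.
Result: onboarding, soundcheck.

onboarding, soundcheck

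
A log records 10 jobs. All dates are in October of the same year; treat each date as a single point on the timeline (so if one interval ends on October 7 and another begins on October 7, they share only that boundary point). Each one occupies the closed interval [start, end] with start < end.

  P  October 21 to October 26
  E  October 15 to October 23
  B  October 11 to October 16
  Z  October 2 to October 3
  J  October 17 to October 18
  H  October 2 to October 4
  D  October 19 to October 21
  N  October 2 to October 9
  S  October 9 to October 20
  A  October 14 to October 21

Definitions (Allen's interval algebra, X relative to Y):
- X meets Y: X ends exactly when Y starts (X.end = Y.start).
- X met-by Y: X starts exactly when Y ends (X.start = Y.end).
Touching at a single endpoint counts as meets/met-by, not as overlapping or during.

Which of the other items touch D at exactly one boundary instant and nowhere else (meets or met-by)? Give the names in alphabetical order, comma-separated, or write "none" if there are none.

Target D = [October 19, October 21].
A [October 14, October 21] → finished-by → no.
B [October 11, October 16] → before → no.
E [October 15, October 23] → contains → no.
H [October 2, October 4] → before → no.
J [October 17, October 18] → before → no.
N [October 2, October 9] → before → no.
P [October 21, October 26] → met-by → yes.
S [October 9, October 20] → overlaps → no.
Z [October 2, October 3] → before → no.
Result: P.

P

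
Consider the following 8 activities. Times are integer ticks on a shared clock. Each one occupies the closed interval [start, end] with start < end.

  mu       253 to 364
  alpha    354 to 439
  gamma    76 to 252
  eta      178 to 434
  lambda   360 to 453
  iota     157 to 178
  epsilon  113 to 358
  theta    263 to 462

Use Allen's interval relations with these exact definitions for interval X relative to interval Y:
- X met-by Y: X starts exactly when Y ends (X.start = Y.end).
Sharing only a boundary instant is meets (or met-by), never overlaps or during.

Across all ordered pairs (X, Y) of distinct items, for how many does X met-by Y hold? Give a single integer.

1

Checking all 56 ordered pairs for relation 'met-by'; matching pairs in alphabetical order:
(eta, iota): eta met-by iota ✓
Count: 1.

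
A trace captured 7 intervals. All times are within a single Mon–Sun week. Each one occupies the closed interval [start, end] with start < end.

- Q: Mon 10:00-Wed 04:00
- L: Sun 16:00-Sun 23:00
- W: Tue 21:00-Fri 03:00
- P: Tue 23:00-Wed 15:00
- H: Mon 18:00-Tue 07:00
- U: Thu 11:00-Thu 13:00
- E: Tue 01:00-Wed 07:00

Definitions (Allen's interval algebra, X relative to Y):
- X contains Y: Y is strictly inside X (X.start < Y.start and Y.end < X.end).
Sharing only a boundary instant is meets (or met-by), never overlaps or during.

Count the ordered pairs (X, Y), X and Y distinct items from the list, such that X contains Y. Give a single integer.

3

Checking all 42 ordered pairs for relation 'contains'; matching pairs in alphabetical order:
(Q, H): Q contains H ✓
(W, P): W contains P ✓
(W, U): W contains U ✓
Count: 3.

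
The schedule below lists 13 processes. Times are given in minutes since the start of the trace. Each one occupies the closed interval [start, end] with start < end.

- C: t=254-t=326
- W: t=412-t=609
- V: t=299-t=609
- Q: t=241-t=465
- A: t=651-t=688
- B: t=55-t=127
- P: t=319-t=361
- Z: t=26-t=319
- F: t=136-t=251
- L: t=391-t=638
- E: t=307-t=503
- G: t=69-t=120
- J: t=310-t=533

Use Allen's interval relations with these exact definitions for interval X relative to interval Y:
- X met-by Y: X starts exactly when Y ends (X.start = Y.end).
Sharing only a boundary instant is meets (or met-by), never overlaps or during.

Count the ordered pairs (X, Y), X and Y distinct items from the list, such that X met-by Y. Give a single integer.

1

Checking all 156 ordered pairs for relation 'met-by'; matching pairs in alphabetical order:
(P, Z): P met-by Z ✓
Count: 1.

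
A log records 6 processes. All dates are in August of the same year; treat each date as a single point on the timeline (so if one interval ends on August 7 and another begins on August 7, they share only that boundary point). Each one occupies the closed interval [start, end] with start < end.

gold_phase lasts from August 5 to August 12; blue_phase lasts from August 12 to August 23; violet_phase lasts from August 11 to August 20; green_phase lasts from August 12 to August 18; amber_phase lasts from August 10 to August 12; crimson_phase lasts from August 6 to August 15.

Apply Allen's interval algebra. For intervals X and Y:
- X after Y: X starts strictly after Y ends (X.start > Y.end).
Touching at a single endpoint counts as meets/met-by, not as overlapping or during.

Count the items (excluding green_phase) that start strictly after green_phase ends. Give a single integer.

Target green_phase = [August 12, August 18].
amber_phase [August 10, August 12] → meets → no.
blue_phase [August 12, August 23] → started-by → no.
crimson_phase [August 6, August 15] → overlaps → no.
gold_phase [August 5, August 12] → meets → no.
violet_phase [August 11, August 20] → contains → no.
Total: 0.

0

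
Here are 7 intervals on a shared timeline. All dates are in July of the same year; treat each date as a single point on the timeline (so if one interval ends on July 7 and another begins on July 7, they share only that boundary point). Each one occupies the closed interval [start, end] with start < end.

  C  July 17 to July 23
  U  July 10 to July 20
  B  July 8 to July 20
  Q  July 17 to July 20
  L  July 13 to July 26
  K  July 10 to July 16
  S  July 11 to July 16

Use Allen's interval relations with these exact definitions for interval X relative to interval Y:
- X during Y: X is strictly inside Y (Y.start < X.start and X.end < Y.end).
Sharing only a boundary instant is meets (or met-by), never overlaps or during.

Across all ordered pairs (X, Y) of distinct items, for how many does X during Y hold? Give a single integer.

5

Checking all 42 ordered pairs for relation 'during'; matching pairs in alphabetical order:
(C, L): C during L ✓
(K, B): K during B ✓
(Q, L): Q during L ✓
(S, B): S during B ✓
(S, U): S during U ✓
Count: 5.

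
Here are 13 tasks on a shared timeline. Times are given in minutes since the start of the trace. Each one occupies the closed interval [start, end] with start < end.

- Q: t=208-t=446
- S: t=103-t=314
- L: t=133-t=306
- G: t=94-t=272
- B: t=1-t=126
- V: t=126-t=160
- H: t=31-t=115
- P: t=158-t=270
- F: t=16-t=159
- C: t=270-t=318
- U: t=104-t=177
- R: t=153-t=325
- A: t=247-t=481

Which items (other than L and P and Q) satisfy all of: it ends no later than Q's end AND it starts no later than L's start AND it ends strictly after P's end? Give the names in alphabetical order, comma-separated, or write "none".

Conditions: its end is no later than Q's end (X.end <= t=446) AND its start is no later than L's start (X.start <= t=133) AND its end is strictly after P's end (X.end > t=270).
A: end t=481 <= t=446? ✗; start t=247 <= t=133? ✗; end t=481 > t=270? ✓ → no.
B: end t=126 <= t=446? ✓; start t=1 <= t=133? ✓; end t=126 > t=270? ✗ → no.
C: end t=318 <= t=446? ✓; start t=270 <= t=133? ✗; end t=318 > t=270? ✓ → no.
F: end t=159 <= t=446? ✓; start t=16 <= t=133? ✓; end t=159 > t=270? ✗ → no.
G: end t=272 <= t=446? ✓; start t=94 <= t=133? ✓; end t=272 > t=270? ✓ → yes.
H: end t=115 <= t=446? ✓; start t=31 <= t=133? ✓; end t=115 > t=270? ✗ → no.
R: end t=325 <= t=446? ✓; start t=153 <= t=133? ✗; end t=325 > t=270? ✓ → no.
S: end t=314 <= t=446? ✓; start t=103 <= t=133? ✓; end t=314 > t=270? ✓ → yes.
U: end t=177 <= t=446? ✓; start t=104 <= t=133? ✓; end t=177 > t=270? ✗ → no.
V: end t=160 <= t=446? ✓; start t=126 <= t=133? ✓; end t=160 > t=270? ✗ → no.
Result: G, S.

G, S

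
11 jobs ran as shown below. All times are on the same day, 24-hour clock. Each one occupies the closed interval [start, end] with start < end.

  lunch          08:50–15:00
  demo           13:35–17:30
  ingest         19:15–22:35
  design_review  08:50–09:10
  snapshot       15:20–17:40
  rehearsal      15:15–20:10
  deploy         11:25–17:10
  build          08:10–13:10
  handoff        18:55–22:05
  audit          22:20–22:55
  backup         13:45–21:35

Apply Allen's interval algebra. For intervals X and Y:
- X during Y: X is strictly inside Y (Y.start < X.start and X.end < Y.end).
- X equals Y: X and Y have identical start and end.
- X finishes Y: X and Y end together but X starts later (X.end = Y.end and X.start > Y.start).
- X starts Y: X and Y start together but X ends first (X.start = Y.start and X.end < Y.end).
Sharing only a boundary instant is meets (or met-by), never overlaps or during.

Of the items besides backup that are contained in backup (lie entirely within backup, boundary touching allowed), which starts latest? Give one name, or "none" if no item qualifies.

snapshot

Target backup = [13:45, 21:35].
audit [22:20, 22:55] → after → excluded.
build [08:10, 13:10] → before → excluded.
demo [13:35, 17:30] → overlaps → excluded.
deploy [11:25, 17:10] → overlaps → excluded.
design_review [08:50, 09:10] → before → excluded.
handoff [18:55, 22:05] → overlapped-by → excluded.
ingest [19:15, 22:35] → overlapped-by → excluded.
lunch [08:50, 15:00] → overlaps → excluded.
rehearsal [15:15, 20:10] → during → candidate.
snapshot [15:20, 17:40] → during → candidate.
Among candidates, latest start is 15:20 → snapshot.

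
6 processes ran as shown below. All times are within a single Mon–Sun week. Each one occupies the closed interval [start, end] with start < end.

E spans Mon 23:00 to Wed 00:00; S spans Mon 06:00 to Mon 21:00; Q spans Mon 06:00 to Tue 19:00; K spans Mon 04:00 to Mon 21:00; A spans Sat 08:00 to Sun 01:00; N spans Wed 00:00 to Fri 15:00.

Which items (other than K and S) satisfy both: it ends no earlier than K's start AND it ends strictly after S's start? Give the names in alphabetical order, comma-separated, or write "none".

Conditions: its end is no earlier than K's start (X.end >= Mon 04:00) AND its end is strictly after S's start (X.end > Mon 06:00).
A: end Sun 01:00 >= Mon 04:00? ✓; end Sun 01:00 > Mon 06:00? ✓ → yes.
E: end Wed 00:00 >= Mon 04:00? ✓; end Wed 00:00 > Mon 06:00? ✓ → yes.
N: end Fri 15:00 >= Mon 04:00? ✓; end Fri 15:00 > Mon 06:00? ✓ → yes.
Q: end Tue 19:00 >= Mon 04:00? ✓; end Tue 19:00 > Mon 06:00? ✓ → yes.
Result: A, E, N, Q.

A, E, N, Q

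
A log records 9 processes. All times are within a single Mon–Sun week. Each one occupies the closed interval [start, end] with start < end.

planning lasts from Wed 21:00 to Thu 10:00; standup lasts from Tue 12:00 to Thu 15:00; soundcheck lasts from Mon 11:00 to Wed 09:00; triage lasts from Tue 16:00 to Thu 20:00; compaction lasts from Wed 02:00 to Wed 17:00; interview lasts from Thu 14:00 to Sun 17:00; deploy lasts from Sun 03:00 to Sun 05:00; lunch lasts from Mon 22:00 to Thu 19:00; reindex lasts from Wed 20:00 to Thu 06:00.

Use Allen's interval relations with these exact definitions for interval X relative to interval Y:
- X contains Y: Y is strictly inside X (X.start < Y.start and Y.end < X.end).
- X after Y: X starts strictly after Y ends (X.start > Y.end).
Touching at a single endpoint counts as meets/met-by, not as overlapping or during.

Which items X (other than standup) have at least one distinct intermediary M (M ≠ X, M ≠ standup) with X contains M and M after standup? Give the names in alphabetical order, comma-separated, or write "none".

Target standup = [Tue 12:00, Thu 15:00].
Intermediaries M with M after standup: deploy.
Via deploy — items with X contains deploy: interview.
Union: interview.

interview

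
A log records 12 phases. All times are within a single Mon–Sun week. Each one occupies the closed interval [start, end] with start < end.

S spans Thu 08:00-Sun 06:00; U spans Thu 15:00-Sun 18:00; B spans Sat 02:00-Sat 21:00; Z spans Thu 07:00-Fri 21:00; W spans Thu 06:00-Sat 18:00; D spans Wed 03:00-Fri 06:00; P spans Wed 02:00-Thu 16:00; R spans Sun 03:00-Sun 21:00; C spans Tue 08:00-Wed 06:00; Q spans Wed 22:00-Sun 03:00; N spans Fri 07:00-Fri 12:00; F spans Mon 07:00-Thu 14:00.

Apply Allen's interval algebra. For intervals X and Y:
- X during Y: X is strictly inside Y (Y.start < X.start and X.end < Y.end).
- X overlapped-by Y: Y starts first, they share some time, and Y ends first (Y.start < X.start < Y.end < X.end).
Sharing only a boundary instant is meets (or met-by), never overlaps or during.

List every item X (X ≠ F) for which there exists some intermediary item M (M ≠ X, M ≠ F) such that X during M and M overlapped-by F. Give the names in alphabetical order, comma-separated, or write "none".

B, N, W, Z

Target F = [Mon 07:00, Thu 14:00].
Intermediaries M with M overlapped-by F: D, P, Q, S, W, Z.
Via D — items with X during D: none.
Via P — items with X during P: none.
Via Q — items with X during Q: B, N, W, Z.
Via S — items with X during S: B, N.
Via W — items with X during W: N, Z.
Via Z — items with X during Z: N.
Union: B, N, W, Z.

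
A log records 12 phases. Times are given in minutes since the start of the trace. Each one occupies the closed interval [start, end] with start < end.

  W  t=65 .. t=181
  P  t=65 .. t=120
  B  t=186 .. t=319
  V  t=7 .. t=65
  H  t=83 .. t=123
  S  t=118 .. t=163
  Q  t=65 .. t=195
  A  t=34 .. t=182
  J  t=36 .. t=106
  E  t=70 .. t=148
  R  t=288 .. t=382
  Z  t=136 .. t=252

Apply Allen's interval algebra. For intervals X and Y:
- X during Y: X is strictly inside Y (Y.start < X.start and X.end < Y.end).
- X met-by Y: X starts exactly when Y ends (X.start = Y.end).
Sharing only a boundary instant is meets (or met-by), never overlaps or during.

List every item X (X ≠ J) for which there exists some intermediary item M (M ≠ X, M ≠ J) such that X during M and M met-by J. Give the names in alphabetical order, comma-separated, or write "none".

Target J = [t=36, t=106].
Intermediaries M with M met-by J: none.
Union: none.

none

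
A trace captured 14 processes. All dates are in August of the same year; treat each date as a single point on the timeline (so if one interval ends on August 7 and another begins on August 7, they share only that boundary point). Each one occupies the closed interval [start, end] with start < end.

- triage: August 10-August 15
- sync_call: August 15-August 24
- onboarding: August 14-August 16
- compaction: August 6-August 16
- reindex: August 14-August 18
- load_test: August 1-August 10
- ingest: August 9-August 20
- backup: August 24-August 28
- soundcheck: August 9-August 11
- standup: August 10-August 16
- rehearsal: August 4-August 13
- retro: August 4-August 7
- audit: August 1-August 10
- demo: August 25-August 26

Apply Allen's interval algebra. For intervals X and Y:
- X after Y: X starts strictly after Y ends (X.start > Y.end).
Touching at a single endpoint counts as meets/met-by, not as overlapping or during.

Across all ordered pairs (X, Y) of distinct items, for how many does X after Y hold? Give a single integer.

Checking all 182 ordered pairs for relation 'after'; matching pairs in alphabetical order:
(backup, audit): backup after audit ✓
(backup, compaction): backup after compaction ✓
(backup, ingest): backup after ingest ✓
(backup, load_test): backup after load_test ✓
(backup, onboarding): backup after onboarding ✓
(backup, rehearsal): backup after rehearsal ✓
(backup, reindex): backup after reindex ✓
(backup, retro): backup after retro ✓
(backup, soundcheck): backup after soundcheck ✓
(backup, standup): backup after standup ✓
(backup, triage): backup after triage ✓
(demo, audit): demo after audit ✓
(demo, compaction): demo after compaction ✓
(demo, ingest): demo after ingest ✓
(demo, load_test): demo after load_test ✓
(demo, onboarding): demo after onboarding ✓
(demo, rehearsal): demo after rehearsal ✓
(demo, reindex): demo after reindex ✓
(demo, retro): demo after retro ✓
(demo, soundcheck): demo after soundcheck ✓
(demo, standup): demo after standup ✓
(demo, sync_call): demo after sync_call ✓
(demo, triage): demo after triage ✓
(ingest, retro): ingest after retro ✓
... plus 18 further pairs not listed.
Count: 42.

42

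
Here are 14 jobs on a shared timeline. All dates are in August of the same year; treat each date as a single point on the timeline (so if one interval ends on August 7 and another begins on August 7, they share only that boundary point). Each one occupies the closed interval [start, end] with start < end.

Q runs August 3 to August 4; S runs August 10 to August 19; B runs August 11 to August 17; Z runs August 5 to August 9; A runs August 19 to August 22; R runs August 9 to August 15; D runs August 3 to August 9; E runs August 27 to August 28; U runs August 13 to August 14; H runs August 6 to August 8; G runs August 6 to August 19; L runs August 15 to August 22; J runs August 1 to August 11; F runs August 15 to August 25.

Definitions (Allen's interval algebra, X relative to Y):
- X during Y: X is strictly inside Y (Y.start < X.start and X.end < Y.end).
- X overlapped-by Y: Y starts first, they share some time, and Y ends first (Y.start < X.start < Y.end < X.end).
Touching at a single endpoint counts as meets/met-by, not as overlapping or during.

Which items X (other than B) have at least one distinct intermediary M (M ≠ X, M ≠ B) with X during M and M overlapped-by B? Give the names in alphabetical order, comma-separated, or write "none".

A

Target B = [August 11, August 17].
Intermediaries M with M overlapped-by B: F, L.
Via F — items with X during F: A.
Via L — items with X during L: none.
Union: A.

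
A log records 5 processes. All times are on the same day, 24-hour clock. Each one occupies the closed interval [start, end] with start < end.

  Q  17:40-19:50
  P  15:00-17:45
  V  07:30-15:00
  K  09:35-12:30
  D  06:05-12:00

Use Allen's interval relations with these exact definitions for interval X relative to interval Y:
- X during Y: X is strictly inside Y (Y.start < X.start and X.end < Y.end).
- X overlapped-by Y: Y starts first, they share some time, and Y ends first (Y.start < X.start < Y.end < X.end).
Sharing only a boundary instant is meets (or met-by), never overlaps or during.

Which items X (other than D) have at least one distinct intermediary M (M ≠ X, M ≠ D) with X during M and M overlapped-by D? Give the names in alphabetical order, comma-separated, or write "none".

Target D = [06:05, 12:00].
Intermediaries M with M overlapped-by D: K, V.
Via K — items with X during K: none.
Via V — items with X during V: K.
Union: K.

K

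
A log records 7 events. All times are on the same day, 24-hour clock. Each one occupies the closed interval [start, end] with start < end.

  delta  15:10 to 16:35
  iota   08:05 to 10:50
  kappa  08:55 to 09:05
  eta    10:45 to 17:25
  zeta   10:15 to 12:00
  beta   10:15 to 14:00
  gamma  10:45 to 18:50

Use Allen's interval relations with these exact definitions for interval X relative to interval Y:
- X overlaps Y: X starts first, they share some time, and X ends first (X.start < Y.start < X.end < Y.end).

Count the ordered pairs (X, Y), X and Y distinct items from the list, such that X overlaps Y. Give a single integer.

Checking all 42 ordered pairs for relation 'overlaps'; matching pairs in alphabetical order:
(beta, eta): beta overlaps eta ✓
(beta, gamma): beta overlaps gamma ✓
(iota, beta): iota overlaps beta ✓
(iota, eta): iota overlaps eta ✓
(iota, gamma): iota overlaps gamma ✓
(iota, zeta): iota overlaps zeta ✓
(zeta, eta): zeta overlaps eta ✓
(zeta, gamma): zeta overlaps gamma ✓
Count: 8.

8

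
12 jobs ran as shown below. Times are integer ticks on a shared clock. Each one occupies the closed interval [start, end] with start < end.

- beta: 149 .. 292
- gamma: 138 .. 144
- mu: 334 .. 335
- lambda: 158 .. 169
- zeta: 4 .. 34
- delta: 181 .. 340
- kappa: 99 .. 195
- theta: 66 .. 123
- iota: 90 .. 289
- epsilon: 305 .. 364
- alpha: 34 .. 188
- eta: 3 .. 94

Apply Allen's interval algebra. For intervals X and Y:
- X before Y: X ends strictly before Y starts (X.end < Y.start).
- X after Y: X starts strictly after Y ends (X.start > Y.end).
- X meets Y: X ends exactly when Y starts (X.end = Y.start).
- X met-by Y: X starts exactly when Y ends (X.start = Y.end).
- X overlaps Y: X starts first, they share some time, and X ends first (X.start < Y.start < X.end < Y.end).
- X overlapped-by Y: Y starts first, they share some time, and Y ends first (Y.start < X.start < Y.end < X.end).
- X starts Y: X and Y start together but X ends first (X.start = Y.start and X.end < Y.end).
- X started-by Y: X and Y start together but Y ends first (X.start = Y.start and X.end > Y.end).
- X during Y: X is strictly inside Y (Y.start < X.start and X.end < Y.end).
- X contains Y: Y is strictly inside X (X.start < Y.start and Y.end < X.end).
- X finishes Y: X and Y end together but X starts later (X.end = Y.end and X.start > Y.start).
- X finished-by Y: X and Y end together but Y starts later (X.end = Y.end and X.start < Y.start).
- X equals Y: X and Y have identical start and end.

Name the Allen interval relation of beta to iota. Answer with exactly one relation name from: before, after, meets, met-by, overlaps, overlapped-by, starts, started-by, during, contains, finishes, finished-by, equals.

beta = [149, 292]; iota = [90, 289].
Compare endpoints: beta.start > iota.start, beta.start < iota.end, beta.end > iota.start, beta.end > iota.end.
That pattern is 'overlapped-by'.

overlapped-by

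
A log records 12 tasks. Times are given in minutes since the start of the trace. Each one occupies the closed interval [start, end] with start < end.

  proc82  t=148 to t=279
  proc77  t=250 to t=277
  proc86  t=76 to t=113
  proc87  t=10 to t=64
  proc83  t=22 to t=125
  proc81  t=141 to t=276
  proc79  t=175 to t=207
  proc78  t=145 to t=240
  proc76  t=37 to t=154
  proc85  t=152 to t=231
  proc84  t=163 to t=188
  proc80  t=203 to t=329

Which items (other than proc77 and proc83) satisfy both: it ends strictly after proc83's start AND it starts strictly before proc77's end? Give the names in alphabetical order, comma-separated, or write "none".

Conditions: its end is strictly after proc83's start (X.end > t=22) AND its start is strictly before proc77's end (X.start < t=277).
proc76: end t=154 > t=22? ✓; start t=37 < t=277? ✓ → yes.
proc78: end t=240 > t=22? ✓; start t=145 < t=277? ✓ → yes.
proc79: end t=207 > t=22? ✓; start t=175 < t=277? ✓ → yes.
proc80: end t=329 > t=22? ✓; start t=203 < t=277? ✓ → yes.
proc81: end t=276 > t=22? ✓; start t=141 < t=277? ✓ → yes.
proc82: end t=279 > t=22? ✓; start t=148 < t=277? ✓ → yes.
proc84: end t=188 > t=22? ✓; start t=163 < t=277? ✓ → yes.
proc85: end t=231 > t=22? ✓; start t=152 < t=277? ✓ → yes.
proc86: end t=113 > t=22? ✓; start t=76 < t=277? ✓ → yes.
proc87: end t=64 > t=22? ✓; start t=10 < t=277? ✓ → yes.
Result: proc76, proc78, proc79, proc80, proc81, proc82, proc84, proc85, proc86, proc87.

proc76, proc78, proc79, proc80, proc81, proc82, proc84, proc85, proc86, proc87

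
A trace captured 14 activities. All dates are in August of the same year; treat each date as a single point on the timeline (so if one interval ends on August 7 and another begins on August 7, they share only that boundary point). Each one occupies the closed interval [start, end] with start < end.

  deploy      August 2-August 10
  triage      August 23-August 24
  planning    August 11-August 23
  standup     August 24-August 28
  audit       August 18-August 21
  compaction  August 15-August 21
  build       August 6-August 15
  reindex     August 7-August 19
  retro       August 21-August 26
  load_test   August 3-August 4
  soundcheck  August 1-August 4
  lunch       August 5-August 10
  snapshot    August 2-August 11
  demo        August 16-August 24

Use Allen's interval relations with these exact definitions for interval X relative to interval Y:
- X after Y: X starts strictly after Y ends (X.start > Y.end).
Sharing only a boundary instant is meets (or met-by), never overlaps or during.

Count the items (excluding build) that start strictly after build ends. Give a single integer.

5

Target build = [August 6, August 15].
audit [August 18, August 21] → after → counts.
compaction [August 15, August 21] → met-by → no.
demo [August 16, August 24] → after → counts.
deploy [August 2, August 10] → overlaps → no.
load_test [August 3, August 4] → before → no.
lunch [August 5, August 10] → overlaps → no.
planning [August 11, August 23] → overlapped-by → no.
reindex [August 7, August 19] → overlapped-by → no.
retro [August 21, August 26] → after → counts.
snapshot [August 2, August 11] → overlaps → no.
soundcheck [August 1, August 4] → before → no.
standup [August 24, August 28] → after → counts.
triage [August 23, August 24] → after → counts.
Total: 5.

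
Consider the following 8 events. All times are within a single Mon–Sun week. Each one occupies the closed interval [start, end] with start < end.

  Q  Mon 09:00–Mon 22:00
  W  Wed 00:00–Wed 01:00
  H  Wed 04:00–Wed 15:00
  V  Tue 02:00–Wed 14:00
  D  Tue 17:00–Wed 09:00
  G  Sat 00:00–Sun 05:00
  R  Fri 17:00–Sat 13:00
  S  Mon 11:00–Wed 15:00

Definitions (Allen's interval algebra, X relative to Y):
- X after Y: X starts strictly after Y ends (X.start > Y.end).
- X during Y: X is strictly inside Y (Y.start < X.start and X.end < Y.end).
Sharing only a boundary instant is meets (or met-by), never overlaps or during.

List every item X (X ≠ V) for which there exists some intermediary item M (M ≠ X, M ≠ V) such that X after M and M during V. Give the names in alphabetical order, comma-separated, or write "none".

G, H, R

Target V = [Tue 02:00, Wed 14:00].
Intermediaries M with M during V: D, W.
Via D — items with X after D: G, R.
Via W — items with X after W: G, H, R.
Union: G, H, R.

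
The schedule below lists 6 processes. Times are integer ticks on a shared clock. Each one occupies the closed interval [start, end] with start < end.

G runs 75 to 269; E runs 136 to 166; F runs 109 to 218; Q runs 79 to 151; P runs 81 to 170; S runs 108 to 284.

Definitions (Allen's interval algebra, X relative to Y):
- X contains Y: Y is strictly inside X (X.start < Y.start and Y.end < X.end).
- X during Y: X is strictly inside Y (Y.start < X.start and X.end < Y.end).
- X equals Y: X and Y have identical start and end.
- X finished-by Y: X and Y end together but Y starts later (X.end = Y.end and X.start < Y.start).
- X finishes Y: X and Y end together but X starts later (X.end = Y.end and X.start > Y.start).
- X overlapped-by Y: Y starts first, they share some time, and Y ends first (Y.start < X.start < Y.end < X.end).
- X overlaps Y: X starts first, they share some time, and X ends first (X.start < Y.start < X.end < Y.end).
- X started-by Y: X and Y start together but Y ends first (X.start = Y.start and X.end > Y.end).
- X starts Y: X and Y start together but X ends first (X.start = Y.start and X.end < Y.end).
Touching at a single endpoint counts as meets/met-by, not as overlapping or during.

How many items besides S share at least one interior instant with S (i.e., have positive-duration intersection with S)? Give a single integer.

Target S = [108, 284].
E [136, 166] → during → counts.
F [109, 218] → during → counts.
G [75, 269] → overlaps → counts.
P [81, 170] → overlaps → counts.
Q [79, 151] → overlaps → counts.
Total: 5.

5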